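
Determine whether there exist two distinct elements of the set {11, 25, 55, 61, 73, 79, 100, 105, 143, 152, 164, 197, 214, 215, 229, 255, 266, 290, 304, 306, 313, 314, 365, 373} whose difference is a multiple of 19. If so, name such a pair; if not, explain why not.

Both 25 and 215 leave remainder 6 on division by 19; their difference 190 = 10·19 is a multiple of 19.

The pair (25, 215) works.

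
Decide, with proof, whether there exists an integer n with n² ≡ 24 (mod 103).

103 is prime, so by Euler's criterion 24 is a square mod 103 iff 24^((103−1)/2) = 24^51 ≡ 1 (mod 103).
Squaring successively (mod 103): 24^2 = 576 ≡ 61; 24^4 ≡ 61² = 3721 ≡ 13; 24^8 ≡ 13² = 169 ≡ 66; 24^16 ≡ 66² = 4356 ≡ 30; 24^32 ≡ 30² = 900 ≡ 76.
Since 51 = 32 + 16 + 2 + 1, 24^51 ≡ 76 · 30 · 61 · 24; multiplying out mod 103: 76·30 = 2280 ≡ 14, then 14·61 = 854 ≡ 30, then 30·24 = 720 ≡ 102. Thus 24^51 ≡ 102 ≡ −1 (mod 103).
By Euler's criterion 24 is a quadratic non-residue mod 103: no n satisfies n² ≡ 24 (mod 103).

No, no such integer exists.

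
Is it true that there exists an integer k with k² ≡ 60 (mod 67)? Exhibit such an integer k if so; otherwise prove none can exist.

k = 44

Take k = 44. Then 44² = 1936 = 28·67 + 60, so 44² ≡ 60 (mod 67).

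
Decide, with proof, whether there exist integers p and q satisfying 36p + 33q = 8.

No, no such integers exist.

Both 36 and 33 are divisible by gcd(36, 33) = 3, hence so is any combination 36p + 33q.
But 8 = 3·2 + 2, so 3 ∤ 8.
So the equation is unsolvable over ℤ.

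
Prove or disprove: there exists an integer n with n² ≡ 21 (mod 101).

n = 83

n = 83 works: 83² = 6889, and 6889 − 21 = 6868 = 68·101.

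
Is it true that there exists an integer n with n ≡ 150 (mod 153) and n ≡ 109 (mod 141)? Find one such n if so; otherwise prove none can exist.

Reduce both congruences modulo 3, which divides 153 and 141: they say n ≡ 150 (mod 3) and n ≡ 109 (mod 3).
However 150 ≡ 0 and 109 ≡ 1 (mod 3), and 0 ≠ 1.
Therefore no such n exists.

There is no such integer.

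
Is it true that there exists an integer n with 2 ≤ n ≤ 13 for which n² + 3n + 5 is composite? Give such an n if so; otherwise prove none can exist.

At n = 11: 11² + 3·11 + 5 = 159 = 3·53, which is composite.

n = 11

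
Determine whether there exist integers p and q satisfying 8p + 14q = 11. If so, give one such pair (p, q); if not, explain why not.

gcd(8, 14) = 2, so every integer of the form 8p + 14q is a multiple of 2.
But 11 is not a multiple of 2 (it leaves remainder 1).
Therefore 8p + 14q = 11 has no solution in integers.

No such integers exist.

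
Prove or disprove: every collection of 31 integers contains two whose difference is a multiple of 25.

There are exactly 25 possible remainders on division by 25.
Placing 31 integers into 25 classes, some class receives at least two — say a and b.
Equal remainders mean a − b ≡ 0 (mod 25), so 25 divides their difference.

Yes, this is always true.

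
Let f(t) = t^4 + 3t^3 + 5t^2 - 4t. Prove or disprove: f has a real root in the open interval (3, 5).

No.

The endpoint values f(3) = 195 and f(5) = 1105 are both positive. Claim: f(t) > 0 for every t in (3, 5).
Substitute t = 3 + u, where 0 < u < 2 on the interval. Expanding, f(3 + u) = u^4 + 15u^3 + 86u^2 + 215u + 195.
The nonzero coefficients here are all positive, so for u > 0 every term is positive (or zero), and the constant term 195 is strictly positive.
So f is strictly positive on (3, 5); no root exists in the interval.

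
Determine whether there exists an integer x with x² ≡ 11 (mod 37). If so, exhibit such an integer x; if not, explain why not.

x = 23

Take x = 23. Then 23² = 529 = 14·37 + 11, so 23² ≡ 11 (mod 37).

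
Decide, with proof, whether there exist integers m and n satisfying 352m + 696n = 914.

No, no such integers exist.

Both 352 and 696 are divisible by gcd(352, 696) = 8, hence so is any combination 352m + 696n.
But 914 = 8·114 + 2, so 8 ∤ 914.
Therefore 352m + 696n = 914 has no solution in integers.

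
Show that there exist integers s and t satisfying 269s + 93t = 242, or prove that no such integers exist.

s = 13, t = -35

269 and 93 are coprime, so 269s + 93t ranges over all of ℤ.
Euclidean algorithm: 269 = 2·93 + 83, 93 = 1·83 + 10, 83 = 8·10 + 3, 10 = 3·3 + 1, 3 = 3·1 + 0.
Unwinding: 1 = 10 − 3·3 = 10 − 3·(83 − 8·10) = −3·83 + 25·10 = −3·83 + 25·(93 − 1·83) = 25·93 − 28·83 = 25·93 − 28·(269 − 2·93) = −28·269 + 81·93, i.e. 269·(-28) + 93·81 = 1.
Multiplying through by 242: s = (-28)·242 = -6776, t = 81·242 = 19602 is a solution.
Shifting by a multiple of (93, −269) keeps it a solution: s = -6776 + 73·93 = 13, t = 19602 − 73·269 = -35.
Indeed 269·13 + 93·(-35) = 3497 − 3255 = 242.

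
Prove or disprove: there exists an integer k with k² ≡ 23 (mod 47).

No such integer exists.

47 is prime, so by Euler's criterion 23 is a square mod 47 iff 23^((47−1)/2) = 23^23 ≡ 1 (mod 47).
Repeated squaring mod 47: 23^2 = 529 ≡ 12; 23^4 ≡ 12² = 144 ≡ 3; 23^8 ≡ 3² = 9 ≡ 9; 23^16 ≡ 9² = 81 ≡ 34.
Since 23 = 16 + 4 + 2 + 1, 23^23 ≡ 34 · 3 · 12 · 23; multiplying out mod 47: 34·3 = 102 ≡ 8, then 8·12 = 96 ≡ 2, then 2·23 = 46 ≡ 46. Thus 23^23 ≡ 46 ≡ −1 (mod 47).
By Euler's criterion 23 is a quadratic non-residue mod 47: no k satisfies k² ≡ 23 (mod 47).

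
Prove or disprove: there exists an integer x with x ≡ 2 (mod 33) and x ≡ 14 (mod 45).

x = 464

gcd(33, 45) = 3. A simultaneous solution exists iff 2 ≡ 14 (mod 3); here 2 mod 3 = 2 = 14 mod 3, so it does.
Put x = 2 + 33t, so we need 33t ≡ 12 (mod 45), equivalently (divide by 3) 11t ≡ 4 (mod 15).
To invert 11 modulo 15: 15 = 1·11 + 4, 11 = 2·4 + 3, 4 = 1·3 + 1, 3 = 3·1 + 0, and unwinding, 1 = 4 − 1·3 = 4 − (11 − 2·4) = −11 + 3·4 = −11 + 3·(15 − 1·11) = 3·15 − 4·11. Thus 11⁻¹ ≡ -4 ≡ 11 (mod 15).
Multiplying by 11: t ≡ 11·4 = 44 ≡ 14 (mod 15).
Then x = 2 + 33·14 = 464.
Verify: 464 = 14·33 + 2 and 464 = 10·45 + 14. ✓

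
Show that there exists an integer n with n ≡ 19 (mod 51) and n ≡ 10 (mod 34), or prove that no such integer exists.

gcd(51, 34) = 17. If n ≡ 19 (mod 51) and n ≡ 10 (mod 34), then n ≡ 19 (mod 17) and n ≡ 10 (mod 17).
But 19 mod 17 = 2 while 10 mod 17 = 10, a contradiction.
Hence the system has no solution.

There is no such integer.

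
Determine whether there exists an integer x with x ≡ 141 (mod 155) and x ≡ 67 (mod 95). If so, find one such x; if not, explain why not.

Reduce both congruences modulo 5, which divides 155 and 95: they say x ≡ 141 (mod 5) and x ≡ 67 (mod 5).
However 141 ≡ 1 and 67 ≡ 2 (mod 5), and 1 ≠ 2.
Therefore no such x exists.

There is no such integer.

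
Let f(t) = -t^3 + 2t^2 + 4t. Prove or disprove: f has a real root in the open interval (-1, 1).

Such a root exists.

f(-1) = -1 and f(1) = 5, which have opposite signs.
f is continuous everywhere (it is a polynomial), in particular on [-1, 1].
By the Intermediate Value Theorem f must vanish at some point of (-1, 1).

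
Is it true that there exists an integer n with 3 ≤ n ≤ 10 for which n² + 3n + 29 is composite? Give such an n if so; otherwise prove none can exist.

At n = 5: 5² + 3·5 + 29 = 69 = 3·23, which is composite.

n = 5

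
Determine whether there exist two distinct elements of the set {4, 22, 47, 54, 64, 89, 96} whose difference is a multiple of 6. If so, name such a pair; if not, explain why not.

4 mod 6 = 4 and 22 mod 6 = 4, so 22 − 4 = 18 = 3·6.

Yes: 4 and 22.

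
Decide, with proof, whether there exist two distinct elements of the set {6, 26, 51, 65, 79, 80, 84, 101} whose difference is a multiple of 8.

Two integers differ by a multiple of 8 exactly when they have the same residue mod 8. The residues are 6↦6, 26↦2, 51↦3, 65↦1, 79↦7, 80↦0, 84↦4, 101↦5.
These 8 residues are pairwise different, hence no difference of two elements is divisible by 8.

No, no such pair exists.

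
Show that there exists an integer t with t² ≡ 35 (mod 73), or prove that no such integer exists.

Take t = 20. Then 20² = 400 = 5·73 + 35, so 20² ≡ 35 (mod 73).

t = 20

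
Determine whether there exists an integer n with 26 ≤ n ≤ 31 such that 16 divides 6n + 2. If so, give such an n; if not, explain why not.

n = 29

Try n = 29: 6·29 + 2 = 176 = 11·16, which is divisible by 16.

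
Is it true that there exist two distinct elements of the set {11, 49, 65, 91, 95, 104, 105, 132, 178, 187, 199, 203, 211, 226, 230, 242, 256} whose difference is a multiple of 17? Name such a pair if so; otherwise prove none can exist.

Two integers differ by a multiple of 17 exactly when they have the same residue mod 17. The residues are 11↦11, 49↦15, 65↦14, 91↦6, 95↦10, 104↦2, 105↦3, 132↦13, 178↦8, 187↦0, 199↦12, 203↦16, 211↦7, 226↦5, 230↦9, 242↦4, 256↦1.
No residue repeats among the 17 elements, so no pair has difference ≡ 0 (mod 17).

No such pair exists.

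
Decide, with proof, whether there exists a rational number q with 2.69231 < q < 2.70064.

Look for a denominator N such that an integer falls strictly between N·2.69231 and N·2.70064. N = 10 works: 10·2.69231 = 26.92310 < 27 < 27.00640 = 10·2.70064.
So q = 27/10 works: it is a ratio of integers, and dividing 10·2.69231 < 27 < 10·2.70064 through by 10 gives 2.69231 < 27/10 < 2.70064.

q = 27/10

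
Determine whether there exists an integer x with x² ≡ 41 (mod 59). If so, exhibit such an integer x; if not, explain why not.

x = 10

Take x = 10. Then 10² = 100 = 1·59 + 41, so 10² ≡ 41 (mod 59).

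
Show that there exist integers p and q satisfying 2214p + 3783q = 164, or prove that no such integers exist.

There are no such integers.

gcd(2214, 3783) = 3, so every integer of the form 2214p + 3783q is a multiple of 3.
But 164 = 3·54 + 2, so 3 ∤ 164.
So the equation is unsolvable over ℤ.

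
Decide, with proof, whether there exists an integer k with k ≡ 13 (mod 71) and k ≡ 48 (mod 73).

k = 1362

The moduli 71 and 73 are coprime, so by the Chinese Remainder Theorem a unique solution modulo 5183 exists.
Any solution of the first congruence is k = 13 + 71t; substituting into the second, 71t ≡ 48 − 13 ≡ 35 (mod 73).
Invert 71 mod 73 by the Euclidean algorithm: 73 = 1·71 + 2, 71 = 35·2 + 1, 2 = 2·1 + 0; back-substituting, 1 = 71 − 35·2 = 71 − 35·(73 − 1·71) = −35·73 + 36·71. Hence 71·36 ≡ 1, so 71⁻¹ ≡ 36 (mod 73).
Multiplying by 36: t ≡ 36·35 = 1260 ≡ 19 (mod 73).
With t = 19: k = 13 + 71·19 = 1362.
Indeed 1362 ≡ 13 (mod 71) and 1362 ≡ 48 (mod 73).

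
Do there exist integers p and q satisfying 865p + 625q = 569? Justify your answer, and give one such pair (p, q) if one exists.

No such integers exist.

Any value of 865p + 625q is a multiple of gcd(865, 625) = 5.
But 569 = 5·113 + 4, so 5 ∤ 569.
Hence no integers p, q satisfy the equation.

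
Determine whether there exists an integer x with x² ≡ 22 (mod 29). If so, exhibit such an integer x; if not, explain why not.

x = 15

x = 15 works: 15² = 225, and 225 − 22 = 203 = 7·29.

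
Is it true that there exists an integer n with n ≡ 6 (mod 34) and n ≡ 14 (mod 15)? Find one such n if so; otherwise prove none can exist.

gcd(34, 15) = 1, so the Chinese Remainder Theorem guarantees exactly one residue class mod 510 satisfying both.
Write n = 6 + 34t and require 6 + 34t ≡ 14 (mod 15), i.e. 34t ≡ 8 (mod 15).
34 ≡ 4 (mod 15), so this reads 4t ≡ 8 (mod 15). Note 4·4 = 16 ≡ 1 (mod 15) (as 16 − 1 = 1·15), so 4⁻¹ ≡ 4.
Therefore t ≡ 4·8 = 32 ≡ 2 (mod 15).
Taking t = 2 gives n = 6 + 34·2 = 74.
Verify: 74 = 2·34 + 6 and 74 = 4·15 + 14. ✓

n = 74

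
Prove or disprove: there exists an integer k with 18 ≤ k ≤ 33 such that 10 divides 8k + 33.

There is no such integer k in that range.

At k = 18, 8·18 + 33 = 177 ≡ 7 (mod 10), and each step in k adds 8, giving residues 7, 5, 3, 1, 9, 7, 5, 3, 1, 9, 7, 5, 3, 1, 9, 7 for k = 18, 19, …, 33.
None is 0, so 10 never divides 8k + 33 on this range.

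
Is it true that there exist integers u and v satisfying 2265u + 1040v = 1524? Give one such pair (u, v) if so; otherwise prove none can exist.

Both 2265 and 1040 are divisible by gcd(2265, 1040) = 5, hence so is any combination 2265u + 1040v.
But 1524 is not a multiple of 5 (it leaves remainder 4).
So the equation is unsolvable over ℤ.

No such integers exist.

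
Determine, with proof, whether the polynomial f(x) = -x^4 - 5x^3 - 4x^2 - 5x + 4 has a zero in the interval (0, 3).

f(0) = 4 and f(3) = -263, which have opposite signs.
Since f is a polynomial it is continuous on [0, 3].
By the Intermediate Value Theorem f must vanish at some point of (0, 3).

Such a root exists.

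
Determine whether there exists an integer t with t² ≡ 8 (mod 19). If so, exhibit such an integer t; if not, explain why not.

Since (19 − t)² ≡ t² (mod 19), it suffices to square t = 0, 1, …, 9: the residues are 0, 1, 4, 9, 16, 6, 17, 11, 7, 5.
The set of squares mod 19 is therefore {0, 1, 4, 5, 6, 7, 9, 11, 16, 17}, which does not contain 8.
Hence no integer t has t² ≡ 8 (mod 19).

There is no such integer.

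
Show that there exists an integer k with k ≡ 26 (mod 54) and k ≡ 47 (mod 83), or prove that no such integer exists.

The moduli 54 and 83 are coprime, so by the Chinese Remainder Theorem a unique solution modulo 4482 exists.
Any solution of the first congruence is k = 26 + 54t; substituting into the second, 54t ≡ 47 − 26 ≡ 21 (mod 83).
To invert 54 modulo 83: 83 = 1·54 + 29, 54 = 1·29 + 25, 29 = 1·25 + 4, 25 = 6·4 + 1, 4 = 4·1 + 0, and unwinding, 1 = 25 − 6·4 = 25 − 6·(29 − 1·25) = −6·29 + 7·25 = −6·29 + 7·(54 − 1·29) = 7·54 − 13·29 = 7·54 − 13·(83 − 1·54) = −13·83 + 20·54. Thus 54⁻¹ ≡ 20 (mod 83).
Multiplying by 20: t ≡ 20·21 = 420 ≡ 5 (mod 83).
Taking t = 5 gives k = 26 + 54·5 = 296.
Check: 296 mod 54 = 26, 296 mod 83 = 47. ✓

k = 296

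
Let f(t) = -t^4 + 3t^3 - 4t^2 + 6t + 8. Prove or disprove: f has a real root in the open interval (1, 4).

Such a root exists.

f(1) = 12 and f(4) = -96, which have opposite signs.
f is continuous everywhere (it is a polynomial), in particular on [1, 4].
By the Intermediate Value Theorem, f takes the value 0 somewhere in the open interval.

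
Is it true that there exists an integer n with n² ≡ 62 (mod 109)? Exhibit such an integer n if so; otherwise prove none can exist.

109 is prime, so by Euler's criterion 62 is a square mod 109 iff 62^((109−1)/2) = 62^54 ≡ 1 (mod 109).
Squaring successively (mod 109): 62^2 = 3844 ≡ 29; 62^4 ≡ 29² = 841 ≡ 78; 62^8 ≡ 78² = 6084 ≡ 89; 62^16 ≡ 89² = 7921 ≡ 73; 62^32 ≡ 73² = 5329 ≡ 97.
Since 54 = 32 + 16 + 4 + 2, 62^54 ≡ 97 · 73 · 78 · 29; multiplying out mod 109: 97·73 = 7081 ≡ 105, then 105·78 = 8190 ≡ 15, then 15·29 = 435 ≡ 108. Thus 62^54 ≡ 108 ≡ −1 (mod 109).
By Euler's criterion 62 is a quadratic non-residue mod 109: no n satisfies n² ≡ 62 (mod 109).

No such integer exists.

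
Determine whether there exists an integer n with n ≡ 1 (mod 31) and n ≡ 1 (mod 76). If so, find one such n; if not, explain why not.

The moduli 31 and 76 are coprime, so by the Chinese Remainder Theorem a unique solution modulo 2356 exists.
Any solution of the first congruence is n = 1 + 31t; substituting into the second, 31t ≡ 1 − 1 ≡ 0 (mod 76).
t = 0 satisfies this.
With t = 0: n = 1 + 31·0 = 1.
Indeed 1 ≡ 1 (mod 31) and 1 ≡ 1 (mod 76).

n = 1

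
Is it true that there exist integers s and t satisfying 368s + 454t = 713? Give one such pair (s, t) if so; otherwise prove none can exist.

Both 368 and 454 are divisible by gcd(368, 454) = 2, hence so is any combination 368s + 454t.
However 713 leaves remainder 1 on division by 2.
Therefore 368s + 454t = 713 has no solution in integers.

No, no such integers exist.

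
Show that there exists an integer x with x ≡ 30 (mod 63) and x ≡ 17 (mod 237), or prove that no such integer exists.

There is no such integer.

gcd(63, 237) = 3. If x ≡ 30 (mod 63) and x ≡ 17 (mod 237), then x ≡ 30 (mod 3) and x ≡ 17 (mod 3).
These are incompatible: 30 − 17 = 13 is not divisible by 3.
Therefore no such x exists.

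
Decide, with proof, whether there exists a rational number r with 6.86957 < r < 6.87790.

Multiplying by 8: 8·6.86957 = 54.95656 and 8·6.87790 = 55.02320, so the integer 55 lies strictly between them.
Dividing back, 6.86957 < 55/8 < 6.87790, and 55/8 is rational.

r = 55/8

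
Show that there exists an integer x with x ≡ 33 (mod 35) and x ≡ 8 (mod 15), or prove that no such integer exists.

x = 68

gcd(35, 15) = 5. A simultaneous solution exists iff 33 ≡ 8 (mod 5); here 33 mod 5 = 3 = 8 mod 5, so it does.
The integers ≡ 33 (mod 35) are 33, 68, …; their remainders mod 15 are 3, 8, so x = 68 is the first that is ≡ 8 (mod 15).
Verify: 68 = 1·35 + 33 and 68 = 4·15 + 8. ✓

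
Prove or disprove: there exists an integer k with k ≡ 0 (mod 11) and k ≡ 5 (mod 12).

The moduli 11 and 12 are coprime, so by the Chinese Remainder Theorem a unique solution modulo 132 exists.
Write k = 0 + 11t and require 0 + 11t ≡ 5 (mod 12), i.e. 11t ≡ 5 (mod 12).
To invert 11 modulo 12: 12 = 1·11 + 1, 11 = 11·1 + 0, and unwinding, 1 = 12 − 1·11. Thus 11⁻¹ ≡ -1 ≡ 11 (mod 12).
Multiplying by 11: t ≡ 11·5 = 55 ≡ 7 (mod 12).
Taking t = 7 gives k = 0 + 11·7 = 77.
Verify: 77 = 7·11 + 0 and 77 = 6·12 + 5. ✓

k = 77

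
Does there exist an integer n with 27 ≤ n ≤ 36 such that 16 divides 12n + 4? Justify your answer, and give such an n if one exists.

For n = 27, 28 the values 328, 340 are not multiples of 16. Try n = 29: 12·29 + 4 = 352 = 22·16, which is divisible by 16.

n = 29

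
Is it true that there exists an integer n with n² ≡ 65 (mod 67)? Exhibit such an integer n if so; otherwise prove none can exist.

n = 20

Take n = 20. Then 20² = 400 = 5·67 + 65, so 20² ≡ 65 (mod 67).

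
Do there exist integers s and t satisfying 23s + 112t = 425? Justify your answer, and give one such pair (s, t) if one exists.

s = 111, t = -19

23 and 112 are coprime, so 23s + 112t ranges over all of ℤ.
Run the Euclidean algorithm on 112 and 23: 112 = 4·23 + 20, 23 = 1·20 + 3, 20 = 6·3 + 2, 3 = 1·2 + 1, 2 = 2·1 + 0.
Working back up the chain: 1 = 3 − 1·2 = 3 − (20 − 6·3) = −20 + 7·3 = −20 + 7·(23 − 1·20) = 7·23 − 8·20 = 7·23 − 8·(112 − 4·23) = −8·112 + 39·23. So 23·39 + 112·(-8) = 1.
Times 425: 23·16575 + 112·(-3400) = 425, so (16575, -3400) solves it.
Shifting by a multiple of (112, −23) keeps it a solution: s = 16575 − 147·112 = 111, t = -3400 + 147·23 = -19.
Check: 23·111 + 112·(-19) = 2553 − 2128 = 425. ✓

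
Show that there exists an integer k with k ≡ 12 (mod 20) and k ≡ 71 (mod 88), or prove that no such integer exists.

No such integer exists.

Reduce both congruences modulo 4, which divides 20 and 88: they say k ≡ 12 (mod 4) and k ≡ 71 (mod 4).
These are incompatible: 12 − 71 = -59 is not divisible by 4.
Therefore no such k exists.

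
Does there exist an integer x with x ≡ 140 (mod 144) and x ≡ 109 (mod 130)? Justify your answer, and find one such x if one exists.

There is no such integer.

gcd(144, 130) = 2. If x ≡ 140 (mod 144) and x ≡ 109 (mod 130), then x ≡ 140 (mod 2) and x ≡ 109 (mod 2).
However 140 ≡ 0 and 109 ≡ 1 (mod 2), and 0 ≠ 1.
So no integer satisfies both congruences.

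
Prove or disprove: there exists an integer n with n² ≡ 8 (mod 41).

Take n = 7. Then 7² = 49 = 1·41 + 8, so 7² ≡ 8 (mod 41).

n = 7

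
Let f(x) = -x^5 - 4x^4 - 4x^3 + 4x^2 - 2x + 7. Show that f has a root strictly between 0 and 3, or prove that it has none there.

Yes, f has a root in the interval.

f(0) = 7 and f(3) = -638, which have opposite signs.
As a polynomial, f is continuous on every closed interval.
By the Intermediate Value Theorem, f takes the value 0 somewhere in the open interval.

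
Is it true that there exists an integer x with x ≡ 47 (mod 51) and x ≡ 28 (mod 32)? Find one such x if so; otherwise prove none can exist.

x = 1628

The moduli 51 and 32 are coprime, so by the Chinese Remainder Theorem a unique solution modulo 1632 exists.
Any solution of the first congruence is x = 47 + 51t; substituting into the second, 51t ≡ 28 − 47 ≡ 13 (mod 32).
51 ≡ 19 (mod 32), so this reads 19t ≡ 13 (mod 32). Note 19·27 = 513 ≡ 1 (mod 32) (as 513 − 1 = 16·32), so 19⁻¹ ≡ 27.
Multiplying by 27: t ≡ 27·13 = 351 ≡ 31 (mod 32).
With t = 31: x = 47 + 51·31 = 1628.
Verify: 1628 = 31·51 + 47 and 1628 = 50·32 + 28. ✓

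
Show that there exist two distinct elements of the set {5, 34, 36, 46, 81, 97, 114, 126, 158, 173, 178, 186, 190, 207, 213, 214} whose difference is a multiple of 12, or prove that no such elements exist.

The pair (5, 173) works.

Reduce each element mod 12: 5↦5, 34↦10, 36↦0, 46↦10, 81↦9, 97↦1, 114↦6, 126↦6, 158↦2, 173↦5, 178↦10, 186↦6, 190↦10, 207↦3, 213↦9, 214↦10. The residue 5 repeats (at 5 and 173), and 173 − 5 = 168 = 14·12.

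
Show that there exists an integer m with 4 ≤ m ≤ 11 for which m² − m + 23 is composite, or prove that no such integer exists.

m = 7

At m = 7: 7² − 7 + 23 = 65 = 5·13, which is composite.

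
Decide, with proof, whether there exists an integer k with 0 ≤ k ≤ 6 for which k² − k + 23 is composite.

k = 2

At k = 2: 2² − 2 + 23 = 25 = 5·5, which is composite.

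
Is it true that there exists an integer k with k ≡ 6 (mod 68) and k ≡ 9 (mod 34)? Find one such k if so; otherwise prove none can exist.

Reduce both congruences modulo 34, which divides 68 and 34: they say k ≡ 6 (mod 34) and k ≡ 9 (mod 34).
However 6 ≡ 6 and 9 ≡ 9 (mod 34), and 6 ≠ 9.
So no integer satisfies both congruences.

There is no such integer.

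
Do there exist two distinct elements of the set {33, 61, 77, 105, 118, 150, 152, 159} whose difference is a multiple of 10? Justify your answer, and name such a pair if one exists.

No, no such pair exists.

Reduce each element modulo 10: 33↦3, 61↦1, 77↦7, 105↦5, 118↦8, 150↦0, 152↦2, 159↦9.
No residue repeats among the 8 elements, so no pair has difference ≡ 0 (mod 10).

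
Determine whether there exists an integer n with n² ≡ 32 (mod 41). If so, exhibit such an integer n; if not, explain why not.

n = 27

n = 27 works: 27² = 729, and 729 − 32 = 697 = 17·41.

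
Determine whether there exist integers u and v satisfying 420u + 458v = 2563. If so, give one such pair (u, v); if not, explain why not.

No, no such integers exist.

gcd(420, 458) = 2, so every integer of the form 420u + 458v is a multiple of 2.
But 2563 is not a multiple of 2 (it leaves remainder 1).
So the equation is unsolvable over ℤ.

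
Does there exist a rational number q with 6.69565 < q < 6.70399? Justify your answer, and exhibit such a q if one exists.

Scale by 10: the interval becomes (66.95650, 67.03990), which contains the integer 67.
Dividing back, 6.69565 < 67/10 < 6.70399, and 67/10 is rational.

q = 67/10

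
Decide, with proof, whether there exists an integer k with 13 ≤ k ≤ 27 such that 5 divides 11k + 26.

k = 14

Try k = 14: 11·14 + 26 = 180 = 36·5, which is divisible by 5.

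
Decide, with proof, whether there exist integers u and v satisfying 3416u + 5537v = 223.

No such integers exist.

Any value of 3416u + 5537v is a multiple of gcd(3416, 5537) = 7.
However 223 leaves remainder 6 on division by 7.
Hence no integers u, v satisfy the equation.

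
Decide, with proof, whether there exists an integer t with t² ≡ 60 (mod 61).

Take t = 11. Then 11² = 121 = 1·61 + 60, so 11² ≡ 60 (mod 61).

t = 11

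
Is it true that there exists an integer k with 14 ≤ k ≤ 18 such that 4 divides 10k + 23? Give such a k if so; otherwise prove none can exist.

No, no such integer k in that range exists.

For k = 14, 15, …, 18 the values of 10k + 23 modulo 4 are 3, 1, 3, 1, 3 respectively.
The residue 0 does not occur, so no k in [14, 18] makes 10k + 23 a multiple of 4.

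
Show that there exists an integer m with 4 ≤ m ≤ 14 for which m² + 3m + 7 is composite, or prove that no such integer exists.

m = 7

At m = 7: 7² + 3·7 + 7 = 77 = 7·11, which is composite.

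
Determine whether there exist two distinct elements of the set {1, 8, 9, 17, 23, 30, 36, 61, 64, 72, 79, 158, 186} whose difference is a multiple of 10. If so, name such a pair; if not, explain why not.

Yes: 1 and 61.

Both 1 and 61 leave remainder 1 on division by 10; their difference 60 = 6·10 is a multiple of 10.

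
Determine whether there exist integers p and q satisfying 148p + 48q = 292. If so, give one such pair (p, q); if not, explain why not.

gcd(148, 48) = 4, and 4 divides 292, so integer solutions exist.
Dividing through by 4 reduces the equation to 37p + 12q = 73.
Euclidean algorithm: 37 = 3·12 + 1, 12 = 12·1 + 0.
Unwinding: 1 = 37 − 3·12, i.e. 37·1 + 12·(-3) = 1.
Scaling by 73 gives the particular solution (p, q) = (73, -219).
Shifting by a multiple of (12, −37) keeps it a solution: p = 73 − 6·12 = 1, q = -219 + 6·37 = 3.
Indeed 148·1 + 48·3 = 148 + 144 = 292.

p = 1, q = 3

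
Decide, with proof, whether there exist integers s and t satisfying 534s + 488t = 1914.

s = 31, t = -30

Since gcd(534, 488) = 2 and 1914 = 2·957, Bézout's identity guarantees a solution.
Dividing through by 2 reduces the equation to 267s + 244t = 957.
Dividing repeatedly: 267 = 1·244 + 23, 244 = 10·23 + 14, 23 = 1·14 + 9, 14 = 1·9 + 5, 9 = 1·5 + 4, 5 = 1·4 + 1, 4 = 4·1 + 0.
Unwinding: 1 = 5 − 1·4 = 5 − (9 − 1·5) = −9 + 2·5 = −9 + 2·(14 − 1·9) = 2·14 − 3·9 = 2·14 − 3·(23 − 1·14) = −3·23 + 5·14 = −3·23 + 5·(244 − 10·23) = 5·244 − 53·23 = 5·244 − 53·(267 − 1·244) = −53·267 + 58·244, i.e. 267·(-53) + 244·58 = 1.
Scaling by 957 gives the particular solution (s, t) = (-50721, 55506).
The general solution is s = -50721 + 244k, t = 55506 − 267k; taking k = 208 gives the smaller pair s = 31, t = -30.
Check: 534·31 + 488·(-30) = 16554 − 14640 = 1914. ✓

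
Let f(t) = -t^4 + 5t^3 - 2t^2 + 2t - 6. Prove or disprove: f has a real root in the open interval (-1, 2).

Such a root exists.

f(-1) = -16 and f(2) = 14, which have opposite signs.
Since f is a polynomial it is continuous on [-1, 2].
By the Intermediate Value Theorem, f takes the value 0 somewhere in the open interval.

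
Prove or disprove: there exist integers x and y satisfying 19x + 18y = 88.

x = 16, y = -12

Since gcd(19, 18) = 1, every integer is an integer combination of 19 and 18.
Dividing repeatedly: 19 = 1·18 + 1, 18 = 18·1 + 0.
Working back up the chain: 1 = 19 − 1·18. So 19·1 + 18·(-1) = 1.
Scaling by 88 gives the particular solution (x, y) = (88, -88).
Subtracting 4·18 from x and adding 4·19 to y gives the tidier solution (16, -12).
Indeed 19·16 + 18·(-12) = 304 − 216 = 88.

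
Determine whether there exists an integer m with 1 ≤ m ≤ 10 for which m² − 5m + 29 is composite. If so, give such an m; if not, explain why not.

m = 4

At m = 4: 4² − 5·4 + 29 = 25 = 5·5, which is composite.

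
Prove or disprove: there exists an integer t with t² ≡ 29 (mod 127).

No, no such integer exists.

127 is prime, so by Euler's criterion 29 is a square mod 127 iff 29^((127−1)/2) = 29^63 ≡ 1 (mod 127).
Repeated squaring mod 127: 29^2 = 841 ≡ 79; 29^4 ≡ 79² = 6241 ≡ 18; 29^8 ≡ 18² = 324 ≡ 70; 29^16 ≡ 70² = 4900 ≡ 74; 29^32 ≡ 74² = 5476 ≡ 15.
Since 63 = 32 + 16 + 8 + 4 + 2 + 1, 29^63 ≡ 15 · 74 · 70 · 18 · 79 · 29; multiplying out mod 127: 15·74 = 1110 ≡ 94, then 94·70 = 6580 ≡ 103, then 103·18 = 1854 ≡ 76, then 76·79 = 6004 ≡ 35, then 35·29 = 1015 ≡ 126. Thus 29^63 ≡ 126 ≡ −1 (mod 127).
By Euler's criterion 29 is a quadratic non-residue mod 127: no t satisfies t² ≡ 29 (mod 127).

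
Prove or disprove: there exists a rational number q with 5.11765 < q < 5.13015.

q = 41/8

Multiplying by 8: 8·5.11765 = 40.94120 and 8·5.13015 = 41.04120, so the integer 41 lies strictly between them.
Hence 41/8 is a rational number with 5.11765 < 41/8 < 5.13015.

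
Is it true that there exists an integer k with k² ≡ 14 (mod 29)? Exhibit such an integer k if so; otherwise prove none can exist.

No such integer exists.

29 is prime, so by Euler's criterion 14 is a square mod 29 iff 14^((29−1)/2) = 14^14 ≡ 1 (mod 29).
Repeated squaring mod 29: 14^2 = 196 ≡ 22; 14^4 ≡ 22² = 484 ≡ 20; 14^8 ≡ 20² = 400 ≡ 23.
Since 14 = 8 + 4 + 2, 14^14 ≡ 23 · 20 · 22; multiplying out mod 29: 23·20 = 460 ≡ 25, then 25·22 = 550 ≡ 28. Thus 14^14 ≡ 28 ≡ −1 (mod 29).
The value −1 means 14 is a non-residue modulo 29, so k² ≡ 14 (mod 29) is impossible.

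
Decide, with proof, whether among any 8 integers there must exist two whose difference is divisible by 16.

Take the 8 consecutive integers 66, 67, …, 73: their residues mod 16 are all distinct because 8 ≤ 16.
The differences between them range over 1, …, 7, none of which is divisible by 16.

No; for instance {66, 67, 68, 69, 70, 71, 72, 73} is a counterexample.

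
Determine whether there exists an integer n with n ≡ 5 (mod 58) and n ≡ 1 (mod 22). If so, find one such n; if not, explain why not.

n = 353

The moduli are not coprime: gcd(58, 22) = 2. Compatibility requires 2 ∣ (1 − 5) = -4, which holds, so solutions exist.
The integers ≡ 5 (mod 58) are 5, 63, 121, 179, 237, 295, 353, …; their remainders mod 22 are 5, 19, 11, 3, 17, 9, 1, so n = 353 is the first that is ≡ 1 (mod 22).
Indeed 353 ≡ 5 (mod 58) and 353 ≡ 1 (mod 22).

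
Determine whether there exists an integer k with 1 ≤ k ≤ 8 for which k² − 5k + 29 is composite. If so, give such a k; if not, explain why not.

At k = 6: 6² − 5·6 + 29 = 35 = 5·7, which is composite.

k = 6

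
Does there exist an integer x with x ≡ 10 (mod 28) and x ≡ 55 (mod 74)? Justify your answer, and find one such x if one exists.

Both moduli are multiples of 2 = gcd(28, 74), so any solution would satisfy x ≡ 10 and x ≡ 55 modulo 2 simultaneously.
However 10 ≡ 0 and 55 ≡ 1 (mod 2), and 0 ≠ 1.
So no integer satisfies both congruences.

No, no such integer exists.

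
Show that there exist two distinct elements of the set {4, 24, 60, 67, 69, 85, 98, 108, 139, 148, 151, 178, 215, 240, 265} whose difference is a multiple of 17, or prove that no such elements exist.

No such pair exists.

Two integers differ by a multiple of 17 exactly when they have the same residue mod 17. The residues are 4↦4, 24↦7, 60↦9, 67↦16, 69↦1, 85↦0, 98↦13, 108↦6, 139↦3, 148↦12, 151↦15, 178↦8, 215↦11, 240↦2, 265↦10.
These 15 residues are pairwise different, hence no difference of two elements is divisible by 17.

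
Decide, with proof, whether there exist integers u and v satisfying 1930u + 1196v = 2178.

Since gcd(1930, 1196) = 2 and 2178 = 2·1089, Bézout's identity guarantees a solution.
Dividing through by 2 reduces the equation to 965u + 598v = 1089.
Euclidean algorithm: 965 = 1·598 + 367, 598 = 1·367 + 231, 367 = 1·231 + 136, 231 = 1·136 + 95, 136 = 1·95 + 41, 95 = 2·41 + 13, 41 = 3·13 + 2, 13 = 6·2 + 1, 2 = 2·1 + 0.
Back-substituting, 1 = 13 − 6·2 = 13 − 6·(41 − 3·13) = −6·41 + 19·13 = −6·41 + 19·(95 − 2·41) = 19·95 − 44·41 = 19·95 − 44·(136 − 1·95) = −44·136 + 63·95 = −44·136 + 63·(231 − 1·136) = 63·231 − 107·136 = 63·231 − 107·(367 − 1·231) = −107·367 + 170·231 = −107·367 + 170·(598 − 1·367) = 170·598 − 277·367 = 170·598 − 277·(965 − 1·598) = −277·965 + 447·598; that is, 965·(-277) + 598·447 = 1.
Multiplying through by 1089: u = (-277)·1089 = -301653, v = 447·1089 = 486783 is a solution.
Shifting by a multiple of (598, −965) keeps it a solution: u = -301653 + 505·598 = 337, v = 486783 − 505·965 = -542.
Indeed 1930·337 + 1196·(-542) = 650410 − 648232 = 2178.

u = 337, v = -542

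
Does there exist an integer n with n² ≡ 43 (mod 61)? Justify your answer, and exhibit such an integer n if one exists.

There is no such integer.

Apply Euler's criterion with the prime 61: 43 is a quadratic residue iff 43^30 ≡ 1 (mod 61), and a non-residue iff it is ≡ −1.
Squaring successively (mod 61): 43^2 = 1849 ≡ 19; 43^4 ≡ 19² = 361 ≡ 56; 43^8 ≡ 56² = 3136 ≡ 25; 43^16 ≡ 25² = 625 ≡ 15.
Since 30 = 16 + 8 + 4 + 2, 43^30 ≡ 15 · 25 · 56 · 19; multiplying out mod 61: 15·25 = 375 ≡ 9, then 9·56 = 504 ≡ 16, then 16·19 = 304 ≡ 60. Thus 43^30 ≡ 60 ≡ −1 (mod 61).
By Euler's criterion 43 is a quadratic non-residue mod 61: no n satisfies n² ≡ 43 (mod 61).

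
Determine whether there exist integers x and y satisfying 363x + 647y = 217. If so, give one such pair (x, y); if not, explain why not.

363 and 647 are coprime, so 363x + 647y ranges over all of ℤ.
Run the Euclidean algorithm on 647 and 363: 647 = 1·363 + 284, 363 = 1·284 + 79, 284 = 3·79 + 47, 79 = 1·47 + 32, 47 = 1·32 + 15, 32 = 2·15 + 2, 15 = 7·2 + 1, 2 = 2·1 + 0.
Working back up the chain: 1 = 15 − 7·2 = 15 − 7·(32 − 2·15) = −7·32 + 15·15 = −7·32 + 15·(47 − 1·32) = 15·47 − 22·32 = 15·47 − 22·(79 − 1·47) = −22·79 + 37·47 = −22·79 + 37·(284 − 3·79) = 37·284 − 133·79 = 37·284 − 133·(363 − 1·284) = −133·363 + 170·284 = −133·363 + 170·(647 − 1·363) = 170·647 − 303·363. So 363·(-303) + 647·170 = 1.
Times 217: 363·(-65751) + 647·36890 = 217, so (-65751, 36890) solves it.
Adding 102·647 to x and subtracting 102·363 from y gives the tidier solution (243, -136).
Check: 363·243 + 647·(-136) = 88209 − 87992 = 217. ✓

x = 243, y = -136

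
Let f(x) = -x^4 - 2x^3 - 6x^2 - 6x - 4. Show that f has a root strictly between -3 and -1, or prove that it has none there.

The endpoint values f(-3) = -67 and f(-1) = -3 are both negative. Claim: f(x) < 0 for every x in (-3, -1).
Shift to the endpoint -1: with x = -1 − u (0 < u < 2), one computes f(-1 − u) = -u^4 - 2u^3 - 6u^2 - 4u - 3.
The nonzero coefficients here are all negative, so for u > 0 every term is negative (or zero), and the constant term -3 is strictly negative.
Therefore f(x) < 0 throughout (-3, -1), and f has no zero there.

No such root exists.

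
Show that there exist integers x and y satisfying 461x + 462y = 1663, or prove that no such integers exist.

x = 185, y = -181

461 and 462 are coprime, so 461x + 462y ranges over all of ℤ.
Dividing repeatedly: 462 = 1·461 + 1, 461 = 461·1 + 0.
Back-substituting, 1 = 462 − 1·461; that is, 461·(-1) + 462·1 = 1.
Scaling by 1663 gives the particular solution (x, y) = (-1663, 1663).
The general solution is x = -1663 + 462k, y = 1663 − 461k; taking k = 4 gives the smaller pair x = 185, y = -181.
Indeed 461·185 + 462·(-181) = 85285 − 83622 = 1663.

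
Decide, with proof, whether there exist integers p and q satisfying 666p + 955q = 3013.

Since gcd(666, 955) = 1, every integer is an integer combination of 666 and 955.
Euclidean algorithm: 955 = 1·666 + 289, 666 = 2·289 + 88, 289 = 3·88 + 25, 88 = 3·25 + 13, 25 = 1·13 + 12, 13 = 1·12 + 1, 12 = 12·1 + 0.
Working back up the chain: 1 = 13 − 1·12 = 13 − (25 − 1·13) = −25 + 2·13 = −25 + 2·(88 − 3·25) = 2·88 − 7·25 = 2·88 − 7·(289 − 3·88) = −7·289 + 23·88 = −7·289 + 23·(666 − 2·289) = 23·666 − 53·289 = 23·666 − 53·(955 − 1·666) = −53·955 + 76·666. So 666·76 + 955·(-53) = 1.
Multiplying through by 3013: p = 76·3013 = 228988, q = (-53)·3013 = -159689 is a solution.
The general solution is p = 228988 + 955k, q = -159689 − 666k; taking k = -239 gives the smaller pair p = 743, q = -515.
Indeed 666·743 + 955·(-515) = 494838 − 491825 = 3013.

p = 743, q = -515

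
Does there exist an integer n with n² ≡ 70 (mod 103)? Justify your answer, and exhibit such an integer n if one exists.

103 is prime, so by Euler's criterion 70 is a square mod 103 iff 70^((103−1)/2) = 70^51 ≡ 1 (mod 103).
Squaring successively (mod 103): 70^2 = 4900 ≡ 59; 70^4 ≡ 59² = 3481 ≡ 82; 70^8 ≡ 82² = 6724 ≡ 29; 70^16 ≡ 29² = 841 ≡ 17; 70^32 ≡ 17² = 289 ≡ 83.
Since 51 = 32 + 16 + 2 + 1, 70^51 ≡ 83 · 17 · 59 · 70; multiplying out mod 103: 83·17 = 1411 ≡ 72, then 72·59 = 4248 ≡ 25, then 25·70 = 1750 ≡ 102. Thus 70^51 ≡ 102 ≡ −1 (mod 103).
By Euler's criterion 70 is a quadratic non-residue mod 103: no n satisfies n² ≡ 70 (mod 103).

No, no such integer exists.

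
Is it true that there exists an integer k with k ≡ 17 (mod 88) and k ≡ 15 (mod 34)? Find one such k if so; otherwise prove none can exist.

Here gcd(88, 34) = 2, and both 17 and 15 leave remainder 1 mod 2, so the system is consistent.
The integers ≡ 17 (mod 88) are 17, 105, 193, 281, 369, 457, …; their remainders mod 34 are 17, 3, 23, 9, 29, 15, so k = 457 is the first that is ≡ 15 (mod 34).
Verify: 457 = 5·88 + 17 and 457 = 13·34 + 15. ✓

k = 457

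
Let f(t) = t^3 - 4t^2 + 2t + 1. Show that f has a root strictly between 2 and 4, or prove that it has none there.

f(2) = -3 and f(4) = 9, which have opposite signs.
As a polynomial, f is continuous on every closed interval.
By the Intermediate Value Theorem, f takes the value 0 somewhere in the open interval.

Such a root exists.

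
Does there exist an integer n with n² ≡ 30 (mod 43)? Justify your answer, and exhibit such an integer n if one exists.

No, no such integer exists.

Apply Euler's criterion with the prime 43: 30 is a quadratic residue iff 30^21 ≡ 1 (mod 43), and a non-residue iff it is ≡ −1.
Squaring successively (mod 43): 30^2 = 900 ≡ 40; 30^4 ≡ 40² = 1600 ≡ 9; 30^8 ≡ 9² = 81 ≡ 38; 30^16 ≡ 38² = 1444 ≡ 25.
Since 21 = 16 + 4 + 1, 30^21 ≡ 25 · 9 · 30; multiplying out mod 43: 25·9 = 225 ≡ 10, then 10·30 = 300 ≡ 42. Thus 30^21 ≡ 42 ≡ −1 (mod 43).
The value −1 means 30 is a non-residue modulo 43, so n² ≡ 30 (mod 43) is impossible.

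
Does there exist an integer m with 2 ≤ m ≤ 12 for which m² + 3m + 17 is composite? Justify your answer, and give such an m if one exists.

m = 11

At m = 11: 11² + 3·11 + 17 = 171 = 3·57, which is composite.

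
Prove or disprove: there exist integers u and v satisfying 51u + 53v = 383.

Since gcd(51, 53) = 1, every integer is an integer combination of 51 and 53.
Dividing repeatedly: 53 = 1·51 + 2, 51 = 25·2 + 1, 2 = 2·1 + 0.
Back-substituting, 1 = 51 − 25·2 = 51 − 25·(53 − 1·51) = −25·53 + 26·51; that is, 51·26 + 53·(-25) = 1.
Multiplying through by 383: u = 26·383 = 9958, v = (-25)·383 = -9575 is a solution.
Subtracting 187·53 from u and adding 187·51 to v gives the tidier solution (47, -38).
Check: 51·47 + 53·(-38) = 2397 − 2014 = 383. ✓

u = 47, v = -38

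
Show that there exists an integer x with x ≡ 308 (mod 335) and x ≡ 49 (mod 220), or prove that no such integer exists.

gcd(335, 220) = 5. If x ≡ 308 (mod 335) and x ≡ 49 (mod 220), then x ≡ 308 (mod 5) and x ≡ 49 (mod 5).
But 308 mod 5 = 3 while 49 mod 5 = 4, a contradiction.
Therefore no such x exists.

No such integer exists.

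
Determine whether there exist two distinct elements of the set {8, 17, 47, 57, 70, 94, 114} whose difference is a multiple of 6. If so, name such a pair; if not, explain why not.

Both 17 and 47 leave remainder 5 on division by 6; their difference 30 = 5·6 is a multiple of 6.

17 and 47 are such a pair.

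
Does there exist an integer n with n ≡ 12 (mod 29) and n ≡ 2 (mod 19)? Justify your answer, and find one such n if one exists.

Since 29 and 19 share no common factor, CRT says the pair of congruences has a solution (unique mod 551).
Write n = 12 + 29t and require 12 + 29t ≡ 2 (mod 19), i.e. 29t ≡ 9 (mod 19).
29 ≡ 10 (mod 19), so this reads 10t ≡ 9 (mod 19). Invert 10 mod 19 by the Euclidean algorithm: 19 = 1·10 + 9, 10 = 1·9 + 1, 9 = 9·1 + 0; back-substituting, 1 = 10 − 1·9 = 10 − (19 − 1·10) = −19 + 2·10. Hence 10·2 ≡ 1, so 10⁻¹ ≡ 2 (mod 19).
Therefore t ≡ 2·9 = 18 (mod 19).
Taking t = 18 gives n = 12 + 29·18 = 534.
Indeed 534 ≡ 12 (mod 29) and 534 ≡ 2 (mod 19).

n = 534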